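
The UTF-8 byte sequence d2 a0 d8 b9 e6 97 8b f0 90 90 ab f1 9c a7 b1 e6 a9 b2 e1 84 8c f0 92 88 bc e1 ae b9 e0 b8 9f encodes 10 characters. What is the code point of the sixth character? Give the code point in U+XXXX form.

Offset 0: leading byte 0xD2 = 11010010 → 2-byte char #1 = D2 A0.
Offset 2: leading byte 0xD8 = 11011000 → 2-byte char #2 = D8 B9.
Offset 4: leading byte 0xE6 = 11100110 → 3-byte char #3 = E6 97 8B.
Offset 7: leading byte 0xF0 = 11110000 → 4-byte char #4 = F0 90 90 AB.
Offset 11: leading byte 0xF1 = 11110001 → 4-byte char #5 = F1 9C A7 B1.
Offset 15: leading byte 0xE6 = 11100110 → 3-byte char #6 = E6 A9 B2.
Leading byte 0xE6 = 11100110 matches 1110xxxx → 3-byte sequence.
Byte 1: 0xE6 = 11100110, payload 0110 (4 bits).
Byte 2: 0xA9 = 10101001 (10xxxxxx ✓), payload 101001.
Byte 3: 0xB2 = 10110010 (10xxxxxx ✓), payload 110010.
Concatenate: 0110101001110010 = 0x6A72 (16 bits → U+6A72).

U+6A72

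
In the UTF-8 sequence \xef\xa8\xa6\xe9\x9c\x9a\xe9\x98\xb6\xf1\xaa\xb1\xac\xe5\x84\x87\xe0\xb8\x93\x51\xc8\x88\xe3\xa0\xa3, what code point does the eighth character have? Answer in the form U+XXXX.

Offset 0: leading byte 0xEF = 11101111 → 3-byte char #1 = EF A8 A6.
Offset 3: leading byte 0xE9 = 11101001 → 3-byte char #2 = E9 9C 9A.
Offset 6: leading byte 0xE9 = 11101001 → 3-byte char #3 = E9 98 B6.
Offset 9: leading byte 0xF1 = 11110001 → 4-byte char #4 = F1 AA B1 AC.
Offset 13: leading byte 0xE5 = 11100101 → 3-byte char #5 = E5 84 87.
Offset 16: leading byte 0xE0 = 11100000 → 3-byte char #6 = E0 B8 93.
Offset 19: leading byte 0x51 = 01010001 → 1-byte char #7 = 51.
Offset 20: leading byte 0xC8 = 11001000 → 2-byte char #8 = C8 88.
Leading byte 0xC8 = 11001000 matches 110xxxxx → 2-byte sequence.
Byte 1: 0xC8 = 11001000, payload 01000 (5 bits).
Byte 2: 0x88 = 10001000 (10xxxxxx ✓), payload 001000.
Concatenate: 01000001000 = 0x208 (11 bits → U+0208).

U+0208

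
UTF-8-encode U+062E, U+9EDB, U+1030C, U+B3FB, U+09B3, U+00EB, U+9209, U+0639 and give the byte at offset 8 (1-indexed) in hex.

0x8C

1-indexed offset 8 is 0-indexed offset 7.
U+062E → 2-byte form D8 AE at offsets 0–1.
U+9EDB → 3-byte form E9 BB 9B at offsets 2–4.
U+1030C → 4-byte form F0 90 8C 8C at offsets 5–8.
Offset 7 falls in char 3's range; it's byte 3 of F0 90 8C 8C = 0x8C.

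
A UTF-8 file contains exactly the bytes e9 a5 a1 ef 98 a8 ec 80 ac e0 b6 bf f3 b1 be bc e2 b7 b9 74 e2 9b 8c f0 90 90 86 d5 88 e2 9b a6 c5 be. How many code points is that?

Byte at offset 0: 0xE9 = 11101001 → 3-byte char (#1). Advance 3.
Byte at offset 3: 0xEF = 11101111 → 3-byte char (#2). Advance 3.
Byte at offset 6: 0xEC = 11101100 → 3-byte char (#3). Advance 3.
Byte at offset 9: 0xE0 = 11100000 → 3-byte char (#4). Advance 3.
Byte at offset 12: 0xF3 = 11110011 → 4-byte char (#5). Advance 4.
Byte at offset 16: 0xE2 = 11100010 → 3-byte char (#6). Advance 3.
Byte at offset 19: 0x74 = 01110100 → 1-byte char (#7). Advance 1.
Byte at offset 20: 0xE2 = 11100010 → 3-byte char (#8). Advance 3.
Byte at offset 23: 0xF0 = 11110000 → 4-byte char (#9). Advance 4.
Byte at offset 27: 0xD5 = 11010101 → 2-byte char (#10). Advance 2.
Byte at offset 29: 0xE2 = 11100010 → 3-byte char (#11). Advance 3.
Byte at offset 32: 0xC5 = 11000101 → 2-byte char (#12). Advance 2.
Reached end at offset 34 after 12 code points.

12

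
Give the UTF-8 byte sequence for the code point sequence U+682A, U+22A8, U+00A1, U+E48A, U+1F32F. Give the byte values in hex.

E6 A0 AA E2 8A A8 C2 A1 EE 92 8A F0 9F 8C AF

U+682A: 3-byte form → E6 A0 AA.
U+22A8: 3-byte form → E2 8A A8.
U+00A1: 2-byte form → C2 A1.
U+E48A: 3-byte form → EE 92 8A.
U+1F32F: 4-byte form → F0 9F 8C AF.
Concatenated (15 bytes): E6 A0 AA E2 8A A8 C2 A1 EE 92 8A F0 9F 8C AF.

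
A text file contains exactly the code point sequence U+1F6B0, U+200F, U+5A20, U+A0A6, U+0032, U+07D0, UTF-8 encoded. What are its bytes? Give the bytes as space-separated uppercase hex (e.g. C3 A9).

U+1F6B0: 4-byte form → F0 9F 9A B0.
U+200F: 3-byte form → E2 80 8F.
U+5A20: 3-byte form → E5 A8 A0.
U+A0A6: 3-byte form → EA 82 A6.
U+0032: 1-byte form → 32.
U+07D0: 2-byte form → DF 90.
Concatenated (16 bytes): F0 9F 9A B0 E2 80 8F E5 A8 A0 EA 82 A6 32 DF 90.

F0 9F 9A B0 E2 80 8F E5 A8 A0 EA 82 A6 32 DF 90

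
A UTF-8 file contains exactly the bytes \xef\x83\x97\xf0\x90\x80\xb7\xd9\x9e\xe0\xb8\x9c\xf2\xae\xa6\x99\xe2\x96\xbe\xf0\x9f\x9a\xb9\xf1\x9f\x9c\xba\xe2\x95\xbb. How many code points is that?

Byte at offset 0: 0xEF = 11101111 → 3-byte char (#1). Advance 3.
Byte at offset 3: 0xF0 = 11110000 → 4-byte char (#2). Advance 4.
Byte at offset 7: 0xD9 = 11011001 → 2-byte char (#3). Advance 2.
Byte at offset 9: 0xE0 = 11100000 → 3-byte char (#4). Advance 3.
Byte at offset 12: 0xF2 = 11110010 → 4-byte char (#5). Advance 4.
Byte at offset 16: 0xE2 = 11100010 → 3-byte char (#6). Advance 3.
Byte at offset 19: 0xF0 = 11110000 → 4-byte char (#7). Advance 4.
Byte at offset 23: 0xF1 = 11110001 → 4-byte char (#8). Advance 4.
Byte at offset 27: 0xE2 = 11100010 → 3-byte char (#9). Advance 3.
Reached end at offset 30 after 9 code points.

9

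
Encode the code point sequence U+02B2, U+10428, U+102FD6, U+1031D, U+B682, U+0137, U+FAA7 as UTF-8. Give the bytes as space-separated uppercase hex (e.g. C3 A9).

CA B2 F0 90 90 A8 F4 82 BF 96 F0 90 8C 9D EB 9A 82 C4 B7 EF AA A7

U+02B2: 2-byte form → CA B2.
U+10428: 4-byte form → F0 90 90 A8.
U+102FD6: 4-byte form → F4 82 BF 96.
U+1031D: 4-byte form → F0 90 8C 9D.
U+B682: 3-byte form → EB 9A 82.
U+0137: 2-byte form → C4 B7.
U+FAA7: 3-byte form → EF AA A7.
Concatenated (22 bytes): CA B2 F0 90 90 A8 F4 82 BF 96 F0 90 8C 9D EB 9A 82 C4 B7 EF AA A7.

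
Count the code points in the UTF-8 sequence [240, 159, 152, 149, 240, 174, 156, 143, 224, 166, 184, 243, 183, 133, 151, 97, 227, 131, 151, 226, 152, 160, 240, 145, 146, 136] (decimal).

Byte at offset 0: 0xF0 = 11110000 → 4-byte char (#1). Advance 4.
Byte at offset 4: 0xF0 = 11110000 → 4-byte char (#2). Advance 4.
Byte at offset 8: 0xE0 = 11100000 → 3-byte char (#3). Advance 3.
Byte at offset 11: 0xF3 = 11110011 → 4-byte char (#4). Advance 4.
Byte at offset 15: 0x61 = 01100001 → 1-byte char (#5). Advance 1.
Byte at offset 16: 0xE3 = 11100011 → 3-byte char (#6). Advance 3.
Byte at offset 19: 0xE2 = 11100010 → 3-byte char (#7). Advance 3.
Byte at offset 22: 0xF0 = 11110000 → 4-byte char (#8). Advance 4.
Reached end at offset 26 after 8 code points.

8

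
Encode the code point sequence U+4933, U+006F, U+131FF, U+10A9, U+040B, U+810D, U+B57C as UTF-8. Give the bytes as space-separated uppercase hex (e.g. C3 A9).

U+4933: 3-byte form → E4 A4 B3.
U+006F: 1-byte form → 6F.
U+131FF: 4-byte form → F0 93 87 BF.
U+10A9: 3-byte form → E1 82 A9.
U+040B: 2-byte form → D0 8B.
U+810D: 3-byte form → E8 84 8D.
U+B57C: 3-byte form → EB 95 BC.
Concatenated (19 bytes): E4 A4 B3 6F F0 93 87 BF E1 82 A9 D0 8B E8 84 8D EB 95 BC.

E4 A4 B3 6F F0 93 87 BF E1 82 A9 D0 8B E8 84 8D EB 95 BC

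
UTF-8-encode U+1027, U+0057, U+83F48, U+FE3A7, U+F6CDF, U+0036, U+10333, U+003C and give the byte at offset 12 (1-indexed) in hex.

0xA7

1-indexed offset 12 is 0-indexed offset 11.
U+1027 → 3-byte form E1 80 A7 at offsets 0–2.
U+0057 → 1-byte form 57 at offsets 3–3.
U+83F48 → 4-byte form F2 83 BD 88 at offsets 4–7.
U+FE3A7 → 4-byte form F3 BE 8E A7 at offsets 8–11.
Offset 11 falls in char 4's range; it's byte 4 of F3 BE 8E A7 = 0xA7.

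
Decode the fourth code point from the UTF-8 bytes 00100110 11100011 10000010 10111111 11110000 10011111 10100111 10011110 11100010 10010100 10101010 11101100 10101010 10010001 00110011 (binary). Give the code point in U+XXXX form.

Offset 0: leading byte 0x26 = 00100110 → 1-byte char #1 = 26.
Offset 1: leading byte 0xE3 = 11100011 → 3-byte char #2 = E3 82 BF.
Offset 4: leading byte 0xF0 = 11110000 → 4-byte char #3 = F0 9F A7 9E.
Offset 8: leading byte 0xE2 = 11100010 → 3-byte char #4 = E2 94 AA.
Leading byte 0xE2 = 11100010 matches 1110xxxx → 3-byte sequence.
Byte 1: 0xE2 = 11100010, payload 0010 (4 bits).
Byte 2: 0x94 = 10010100 (10xxxxxx ✓), payload 010100.
Byte 3: 0xAA = 10101010 (10xxxxxx ✓), payload 101010.
Concatenate: 0010010100101010 = 0x252A (16 bits → U+252A).

U+252A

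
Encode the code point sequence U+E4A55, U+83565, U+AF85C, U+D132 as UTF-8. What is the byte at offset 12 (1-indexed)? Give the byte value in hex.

0x9C

1-indexed offset 12 is 0-indexed offset 11.
U+E4A55 → 4-byte form F3 A4 A9 95 at offsets 0–3.
U+83565 → 4-byte form F2 83 95 A5 at offsets 4–7.
U+AF85C → 4-byte form F2 AF A1 9C at offsets 8–11.
Offset 11 falls in char 3's range; it's byte 4 of F2 AF A1 9C = 0x9C.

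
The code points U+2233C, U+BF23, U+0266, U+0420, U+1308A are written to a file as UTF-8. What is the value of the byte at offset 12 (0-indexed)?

U+2233C → 4-byte form F0 A2 8C BC at offsets 0–3.
U+BF23 → 3-byte form EB BC A3 at offsets 4–6.
U+0266 → 2-byte form C9 A6 at offsets 7–8.
U+0420 → 2-byte form D0 A0 at offsets 9–10.
U+1308A → 4-byte form F0 93 82 8A at offsets 11–14.
Offset 12 falls in char 5's range; it's byte 2 of F0 93 82 8A = 0x93.

0x93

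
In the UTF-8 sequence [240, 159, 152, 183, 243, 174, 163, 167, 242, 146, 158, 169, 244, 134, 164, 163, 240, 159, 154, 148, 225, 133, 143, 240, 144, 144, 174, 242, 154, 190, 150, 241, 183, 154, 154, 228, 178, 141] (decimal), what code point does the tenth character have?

U+4C8D

Offset 0: leading byte 0xF0 = 11110000 → 4-byte char #1 = F0 9F 98 B7.
Offset 4: leading byte 0xF3 = 11110011 → 4-byte char #2 = F3 AE A3 A7.
Offset 8: leading byte 0xF2 = 11110010 → 4-byte char #3 = F2 92 9E A9.
Offset 12: leading byte 0xF4 = 11110100 → 4-byte char #4 = F4 86 A4 A3.
Offset 16: leading byte 0xF0 = 11110000 → 4-byte char #5 = F0 9F 9A 94.
Offset 20: leading byte 0xE1 = 11100001 → 3-byte char #6 = E1 85 8F.
Offset 23: leading byte 0xF0 = 11110000 → 4-byte char #7 = F0 90 90 AE.
Offset 27: leading byte 0xF2 = 11110010 → 4-byte char #8 = F2 9A BE 96.
Offset 31: leading byte 0xF1 = 11110001 → 4-byte char #9 = F1 B7 9A 9A.
Offset 35: leading byte 0xE4 = 11100100 → 3-byte char #10 = E4 B2 8D.
Leading byte 0xE4 = 11100100 matches 1110xxxx → 3-byte sequence.
Byte 1: 0xE4 = 11100100, payload 0100 (4 bits).
Byte 2: 0xB2 = 10110010 (10xxxxxx ✓), payload 110010.
Byte 3: 0x8D = 10001101 (10xxxxxx ✓), payload 001101.
Concatenate: 0100110010001101 = 0x4C8D (16 bits → U+4C8D).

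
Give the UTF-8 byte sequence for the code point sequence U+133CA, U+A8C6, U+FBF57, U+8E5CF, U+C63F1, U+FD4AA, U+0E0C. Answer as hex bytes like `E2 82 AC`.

F0 93 8F 8A EA A3 86 F3 BB BD 97 F2 8E 97 8F F3 86 8F B1 F3 BD 92 AA E0 B8 8C

U+133CA: 4-byte form → F0 93 8F 8A.
U+A8C6: 3-byte form → EA A3 86.
U+FBF57: 4-byte form → F3 BB BD 97.
U+8E5CF: 4-byte form → F2 8E 97 8F.
U+C63F1: 4-byte form → F3 86 8F B1.
U+FD4AA: 4-byte form → F3 BD 92 AA.
U+0E0C: 3-byte form → E0 B8 8C.
Concatenated (26 bytes): F0 93 8F 8A EA A3 86 F3 BB BD 97 F2 8E 97 8F F3 86 8F B1 F3 BD 92 AA E0 B8 8C.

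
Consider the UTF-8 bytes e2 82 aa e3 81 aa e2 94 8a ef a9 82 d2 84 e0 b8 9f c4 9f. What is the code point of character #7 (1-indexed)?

U+011F

Offset 0: leading byte 0xE2 = 11100010 → 3-byte char #1 = E2 82 AA.
Offset 3: leading byte 0xE3 = 11100011 → 3-byte char #2 = E3 81 AA.
Offset 6: leading byte 0xE2 = 11100010 → 3-byte char #3 = E2 94 8A.
Offset 9: leading byte 0xEF = 11101111 → 3-byte char #4 = EF A9 82.
Offset 12: leading byte 0xD2 = 11010010 → 2-byte char #5 = D2 84.
Offset 14: leading byte 0xE0 = 11100000 → 3-byte char #6 = E0 B8 9F.
Offset 17: leading byte 0xC4 = 11000100 → 2-byte char #7 = C4 9F.
Leading byte 0xC4 = 11000100 matches 110xxxxx → 2-byte sequence.
Byte 1: 0xC4 = 11000100, payload 00100 (5 bits).
Byte 2: 0x9F = 10011111 (10xxxxxx ✓), payload 011111.
Concatenate: 00100011111 = 0x11F (11 bits → U+011F).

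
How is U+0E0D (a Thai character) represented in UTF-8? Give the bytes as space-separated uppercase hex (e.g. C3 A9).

U+0E0D = 0xE0D = 3597 decimal. In range U+0800–U+FFFF → 3-byte form: 1110xxxx 10xxxxxx 10xxxxxx.
Binary (16 bits): 0000111000001101.
Split 4+6+6: 0000 | 111000 | 001101.
Byte 1: 11100000 = 0xE0.
Byte 2: 10111000 = 0xB8.
Byte 3: 10001101 = 0x8D.

E0 B8 8D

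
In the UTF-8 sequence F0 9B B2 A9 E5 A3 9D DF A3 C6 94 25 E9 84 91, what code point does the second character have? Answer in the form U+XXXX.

U+58DD

Offset 0: leading byte 0xF0 = 11110000 → 4-byte char #1 = F0 9B B2 A9.
Offset 4: leading byte 0xE5 = 11100101 → 3-byte char #2 = E5 A3 9D.
Leading byte 0xE5 = 11100101 matches 1110xxxx → 3-byte sequence.
Byte 1: 0xE5 = 11100101, payload 0101 (4 bits).
Byte 2: 0xA3 = 10100011 (10xxxxxx ✓), payload 100011.
Byte 3: 0x9D = 10011101 (10xxxxxx ✓), payload 011101.
Concatenate: 0101100011011101 = 0x58DD (16 bits → U+58DD).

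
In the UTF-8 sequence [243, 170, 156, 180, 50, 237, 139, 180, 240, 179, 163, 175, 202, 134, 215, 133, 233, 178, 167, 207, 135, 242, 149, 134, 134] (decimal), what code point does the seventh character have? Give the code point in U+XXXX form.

U+9CA7

Offset 0: leading byte 0xF3 = 11110011 → 4-byte char #1 = F3 AA 9C B4.
Offset 4: leading byte 0x32 = 00110010 → 1-byte char #2 = 32.
Offset 5: leading byte 0xED = 11101101 → 3-byte char #3 = ED 8B B4.
Offset 8: leading byte 0xF0 = 11110000 → 4-byte char #4 = F0 B3 A3 AF.
Offset 12: leading byte 0xCA = 11001010 → 2-byte char #5 = CA 86.
Offset 14: leading byte 0xD7 = 11010111 → 2-byte char #6 = D7 85.
Offset 16: leading byte 0xE9 = 11101001 → 3-byte char #7 = E9 B2 A7.
Leading byte 0xE9 = 11101001 matches 1110xxxx → 3-byte sequence.
Byte 1: 0xE9 = 11101001, payload 1001 (4 bits).
Byte 2: 0xB2 = 10110010 (10xxxxxx ✓), payload 110010.
Byte 3: 0xA7 = 10100111 (10xxxxxx ✓), payload 100111.
Concatenate: 1001110010100111 = 0x9CA7 (16 bits → U+9CA7).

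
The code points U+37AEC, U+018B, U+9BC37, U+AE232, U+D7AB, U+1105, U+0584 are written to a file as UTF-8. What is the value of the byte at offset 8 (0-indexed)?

0xB0

U+37AEC → 4-byte form F0 B7 AB AC at offsets 0–3.
U+018B → 2-byte form C6 8B at offsets 4–5.
U+9BC37 → 4-byte form F2 9B B0 B7 at offsets 6–9.
Offset 8 falls in char 3's range; it's byte 3 of F2 9B B0 B7 = 0xB0.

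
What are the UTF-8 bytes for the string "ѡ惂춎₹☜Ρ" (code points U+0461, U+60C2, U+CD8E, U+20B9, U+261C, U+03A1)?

D1 A1 E6 83 82 EC B6 8E E2 82 B9 E2 98 9C CE A1

U+0461: 2-byte form → D1 A1.
U+60C2: 3-byte form → E6 83 82.
U+CD8E: 3-byte form → EC B6 8E.
U+20B9: 3-byte form → E2 82 B9.
U+261C: 3-byte form → E2 98 9C.
U+03A1: 2-byte form → CE A1.
Concatenated (16 bytes): D1 A1 E6 83 82 EC B6 8E E2 82 B9 E2 98 9C CE A1.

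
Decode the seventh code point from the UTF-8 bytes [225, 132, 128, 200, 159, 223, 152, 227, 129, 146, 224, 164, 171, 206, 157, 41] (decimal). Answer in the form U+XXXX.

U+0029

Offset 0: leading byte 0xE1 = 11100001 → 3-byte char #1 = E1 84 80.
Offset 3: leading byte 0xC8 = 11001000 → 2-byte char #2 = C8 9F.
Offset 5: leading byte 0xDF = 11011111 → 2-byte char #3 = DF 98.
Offset 7: leading byte 0xE3 = 11100011 → 3-byte char #4 = E3 81 92.
Offset 10: leading byte 0xE0 = 11100000 → 3-byte char #5 = E0 A4 AB.
Offset 13: leading byte 0xCE = 11001110 → 2-byte char #6 = CE 9D.
Offset 15: leading byte 0x29 = 00101001 → 1-byte char #7 = 29.
Leading byte 0x29 = 00101001 matches 0xxxxxxx → 1-byte sequence.
Byte 1: 0x29 = 00101001, payload 0101001 (7 bits).
Concatenate: 0101001 = 0x29 (7 bits → U+0029).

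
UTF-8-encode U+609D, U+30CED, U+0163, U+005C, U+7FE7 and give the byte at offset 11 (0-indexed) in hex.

0xBF

U+609D → 3-byte form E6 82 9D at offsets 0–2.
U+30CED → 4-byte form F0 B0 B3 AD at offsets 3–6.
U+0163 → 2-byte form C5 A3 at offsets 7–8.
U+005C → 1-byte form 5C at offsets 9–9.
U+7FE7 → 3-byte form E7 BF A7 at offsets 10–12.
Offset 11 falls in char 5's range; it's byte 2 of E7 BF A7 = 0xBF.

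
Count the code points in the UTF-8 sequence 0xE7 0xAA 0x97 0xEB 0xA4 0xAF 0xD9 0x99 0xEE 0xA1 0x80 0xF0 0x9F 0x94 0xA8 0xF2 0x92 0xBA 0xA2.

6

Byte at offset 0: 0xE7 = 11100111 → 3-byte char (#1). Advance 3.
Byte at offset 3: 0xEB = 11101011 → 3-byte char (#2). Advance 3.
Byte at offset 6: 0xD9 = 11011001 → 2-byte char (#3). Advance 2.
Byte at offset 8: 0xEE = 11101110 → 3-byte char (#4). Advance 3.
Byte at offset 11: 0xF0 = 11110000 → 4-byte char (#5). Advance 4.
Byte at offset 15: 0xF2 = 11110010 → 4-byte char (#6). Advance 4.
Reached end at offset 19 after 6 code points.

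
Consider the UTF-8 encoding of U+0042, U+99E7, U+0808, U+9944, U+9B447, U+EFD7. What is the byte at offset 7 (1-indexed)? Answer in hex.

1-indexed offset 7 is 0-indexed offset 6.
U+0042 → 1-byte form 42 at offsets 0–0.
U+99E7 → 3-byte form E9 A7 A7 at offsets 1–3.
U+0808 → 3-byte form E0 A0 88 at offsets 4–6.
Offset 6 falls in char 3's range; it's byte 3 of E0 A0 88 = 0x88.

0x88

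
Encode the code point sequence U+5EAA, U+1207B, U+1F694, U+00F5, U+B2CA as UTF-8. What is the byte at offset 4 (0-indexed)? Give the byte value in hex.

U+5EAA → 3-byte form E5 BA AA at offsets 0–2.
U+1207B → 4-byte form F0 92 81 BB at offsets 3–6.
Offset 4 falls in char 2's range; it's byte 2 of F0 92 81 BB = 0x92.

0x92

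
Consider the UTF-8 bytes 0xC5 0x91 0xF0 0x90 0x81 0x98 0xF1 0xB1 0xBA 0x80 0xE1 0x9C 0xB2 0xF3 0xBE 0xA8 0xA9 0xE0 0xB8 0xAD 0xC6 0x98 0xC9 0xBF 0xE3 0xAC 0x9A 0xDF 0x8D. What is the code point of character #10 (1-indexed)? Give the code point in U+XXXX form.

Offset 0: leading byte 0xC5 = 11000101 → 2-byte char #1 = C5 91.
Offset 2: leading byte 0xF0 = 11110000 → 4-byte char #2 = F0 90 81 98.
Offset 6: leading byte 0xF1 = 11110001 → 4-byte char #3 = F1 B1 BA 80.
Offset 10: leading byte 0xE1 = 11100001 → 3-byte char #4 = E1 9C B2.
Offset 13: leading byte 0xF3 = 11110011 → 4-byte char #5 = F3 BE A8 A9.
Offset 17: leading byte 0xE0 = 11100000 → 3-byte char #6 = E0 B8 AD.
Offset 20: leading byte 0xC6 = 11000110 → 2-byte char #7 = C6 98.
Offset 22: leading byte 0xC9 = 11001001 → 2-byte char #8 = C9 BF.
Offset 24: leading byte 0xE3 = 11100011 → 3-byte char #9 = E3 AC 9A.
Offset 27: leading byte 0xDF = 11011111 → 2-byte char #10 = DF 8D.
Leading byte 0xDF = 11011111 matches 110xxxxx → 2-byte sequence.
Byte 1: 0xDF = 11011111, payload 11111 (5 bits).
Byte 2: 0x8D = 10001101 (10xxxxxx ✓), payload 001101.
Concatenate: 11111001101 = 0x7CD (11 bits → U+07CD).

U+07CD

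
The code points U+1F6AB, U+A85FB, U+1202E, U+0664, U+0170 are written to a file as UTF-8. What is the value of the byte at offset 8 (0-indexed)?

U+1F6AB → 4-byte form F0 9F 9A AB at offsets 0–3.
U+A85FB → 4-byte form F2 A8 97 BB at offsets 4–7.
U+1202E → 4-byte form F0 92 80 AE at offsets 8–11.
Offset 8 falls in char 3's range; it's byte 1 of F0 92 80 AE = 0xF0.

0xF0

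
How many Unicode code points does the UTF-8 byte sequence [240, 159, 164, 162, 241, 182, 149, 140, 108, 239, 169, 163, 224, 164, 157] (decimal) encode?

Byte at offset 0: 0xF0 = 11110000 → 4-byte char (#1). Advance 4.
Byte at offset 4: 0xF1 = 11110001 → 4-byte char (#2). Advance 4.
Byte at offset 8: 0x6C = 01101100 → 1-byte char (#3). Advance 1.
Byte at offset 9: 0xEF = 11101111 → 3-byte char (#4). Advance 3.
Byte at offset 12: 0xE0 = 11100000 → 3-byte char (#5). Advance 3.
Reached end at offset 15 after 5 code points.

5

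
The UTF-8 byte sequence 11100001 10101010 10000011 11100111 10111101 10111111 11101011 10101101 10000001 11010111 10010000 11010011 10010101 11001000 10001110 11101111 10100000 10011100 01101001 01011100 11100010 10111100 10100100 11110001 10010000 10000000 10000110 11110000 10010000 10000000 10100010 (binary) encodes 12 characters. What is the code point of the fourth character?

U+05D0

Offset 0: leading byte 0xE1 = 11100001 → 3-byte char #1 = E1 AA 83.
Offset 3: leading byte 0xE7 = 11100111 → 3-byte char #2 = E7 BD BF.
Offset 6: leading byte 0xEB = 11101011 → 3-byte char #3 = EB AD 81.
Offset 9: leading byte 0xD7 = 11010111 → 2-byte char #4 = D7 90.
Leading byte 0xD7 = 11010111 matches 110xxxxx → 2-byte sequence.
Byte 1: 0xD7 = 11010111, payload 10111 (5 bits).
Byte 2: 0x90 = 10010000 (10xxxxxx ✓), payload 010000.
Concatenate: 10111010000 = 0x5D0 (11 bits → U+05D0).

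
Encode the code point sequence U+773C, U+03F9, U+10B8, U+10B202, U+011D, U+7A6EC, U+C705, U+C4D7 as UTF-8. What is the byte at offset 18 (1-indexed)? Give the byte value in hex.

0xAC

1-indexed offset 18 is 0-indexed offset 17.
U+773C → 3-byte form E7 9C BC at offsets 0–2.
U+03F9 → 2-byte form CF B9 at offsets 3–4.
U+10B8 → 3-byte form E1 82 B8 at offsets 5–7.
U+10B202 → 4-byte form F4 8B 88 82 at offsets 8–11.
U+011D → 2-byte form C4 9D at offsets 12–13.
U+7A6EC → 4-byte form F1 BA 9B AC at offsets 14–17.
Offset 17 falls in char 6's range; it's byte 4 of F1 BA 9B AC = 0xAC.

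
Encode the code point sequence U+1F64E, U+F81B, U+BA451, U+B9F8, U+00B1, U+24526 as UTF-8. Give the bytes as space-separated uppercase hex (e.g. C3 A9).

F0 9F 99 8E EF A0 9B F2 BA 91 91 EB A7 B8 C2 B1 F0 A4 94 A6

U+1F64E: 4-byte form → F0 9F 99 8E.
U+F81B: 3-byte form → EF A0 9B.
U+BA451: 4-byte form → F2 BA 91 91.
U+B9F8: 3-byte form → EB A7 B8.
U+00B1: 2-byte form → C2 B1.
U+24526: 4-byte form → F0 A4 94 A6.
Concatenated (20 bytes): F0 9F 99 8E EF A0 9B F2 BA 91 91 EB A7 B8 C2 B1 F0 A4 94 A6.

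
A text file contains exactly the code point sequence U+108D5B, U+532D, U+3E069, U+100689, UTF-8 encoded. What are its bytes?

F4 88 B5 9B E5 8C AD F0 BE 81 A9 F4 80 9A 89

U+108D5B: 4-byte form → F4 88 B5 9B.
U+532D: 3-byte form → E5 8C AD.
U+3E069: 4-byte form → F0 BE 81 A9.
U+100689: 4-byte form → F4 80 9A 89.
Concatenated (15 bytes): F4 88 B5 9B E5 8C AD F0 BE 81 A9 F4 80 9A 89.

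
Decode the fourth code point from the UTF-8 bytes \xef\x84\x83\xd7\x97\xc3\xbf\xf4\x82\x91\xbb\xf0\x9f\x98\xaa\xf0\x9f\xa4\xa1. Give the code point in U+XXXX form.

Offset 0: leading byte 0xEF = 11101111 → 3-byte char #1 = EF 84 83.
Offset 3: leading byte 0xD7 = 11010111 → 2-byte char #2 = D7 97.
Offset 5: leading byte 0xC3 = 11000011 → 2-byte char #3 = C3 BF.
Offset 7: leading byte 0xF4 = 11110100 → 4-byte char #4 = F4 82 91 BB.
Leading byte 0xF4 = 11110100 matches 11110xxx → 4-byte sequence.
Byte 1: 0xF4 = 11110100, payload 100 (3 bits).
Byte 2: 0x82 = 10000010 (10xxxxxx ✓), payload 000010.
Byte 3: 0x91 = 10010001 (10xxxxxx ✓), payload 010001.
Byte 4: 0xBB = 10111011 (10xxxxxx ✓), payload 111011.
Concatenate: 100000010010001111011 = 0x10247B (21 bits → U+10247B).

U+10247B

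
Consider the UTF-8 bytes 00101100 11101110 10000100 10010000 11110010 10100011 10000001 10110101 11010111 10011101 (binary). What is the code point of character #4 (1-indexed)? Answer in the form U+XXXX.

Offset 0: leading byte 0x2C = 00101100 → 1-byte char #1 = 2C.
Offset 1: leading byte 0xEE = 11101110 → 3-byte char #2 = EE 84 90.
Offset 4: leading byte 0xF2 = 11110010 → 4-byte char #3 = F2 A3 81 B5.
Offset 8: leading byte 0xD7 = 11010111 → 2-byte char #4 = D7 9D.
Leading byte 0xD7 = 11010111 matches 110xxxxx → 2-byte sequence.
Byte 1: 0xD7 = 11010111, payload 10111 (5 bits).
Byte 2: 0x9D = 10011101 (10xxxxxx ✓), payload 011101.
Concatenate: 10111011101 = 0x5DD (11 bits → U+05DD).

U+05DD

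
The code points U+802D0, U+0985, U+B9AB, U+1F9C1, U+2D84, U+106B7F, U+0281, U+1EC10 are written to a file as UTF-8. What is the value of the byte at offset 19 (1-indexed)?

1-indexed offset 19 is 0-indexed offset 18.
U+802D0 → 4-byte form F2 80 8B 90 at offsets 0–3.
U+0985 → 3-byte form E0 A6 85 at offsets 4–6.
U+B9AB → 3-byte form EB A6 AB at offsets 7–9.
U+1F9C1 → 4-byte form F0 9F A7 81 at offsets 10–13.
U+2D84 → 3-byte form E2 B6 84 at offsets 14–16.
U+106B7F → 4-byte form F4 86 AD BF at offsets 17–20.
Offset 18 falls in char 6's range; it's byte 2 of F4 86 AD BF = 0x86.

0x86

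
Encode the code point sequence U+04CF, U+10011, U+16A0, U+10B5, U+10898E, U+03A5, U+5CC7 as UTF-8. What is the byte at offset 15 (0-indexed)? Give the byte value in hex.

U+04CF → 2-byte form D3 8F at offsets 0–1.
U+10011 → 4-byte form F0 90 80 91 at offsets 2–5.
U+16A0 → 3-byte form E1 9A A0 at offsets 6–8.
U+10B5 → 3-byte form E1 82 B5 at offsets 9–11.
U+10898E → 4-byte form F4 88 A6 8E at offsets 12–15.
Offset 15 falls in char 5's range; it's byte 4 of F4 88 A6 8E = 0x8E.

0x8E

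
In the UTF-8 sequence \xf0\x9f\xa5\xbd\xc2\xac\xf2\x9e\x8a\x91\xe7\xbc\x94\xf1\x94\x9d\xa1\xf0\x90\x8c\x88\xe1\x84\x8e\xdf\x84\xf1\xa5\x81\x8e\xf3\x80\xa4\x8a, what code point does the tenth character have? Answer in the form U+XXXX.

Offset 0: leading byte 0xF0 = 11110000 → 4-byte char #1 = F0 9F A5 BD.
Offset 4: leading byte 0xC2 = 11000010 → 2-byte char #2 = C2 AC.
Offset 6: leading byte 0xF2 = 11110010 → 4-byte char #3 = F2 9E 8A 91.
Offset 10: leading byte 0xE7 = 11100111 → 3-byte char #4 = E7 BC 94.
Offset 13: leading byte 0xF1 = 11110001 → 4-byte char #5 = F1 94 9D A1.
Offset 17: leading byte 0xF0 = 11110000 → 4-byte char #6 = F0 90 8C 88.
Offset 21: leading byte 0xE1 = 11100001 → 3-byte char #7 = E1 84 8E.
Offset 24: leading byte 0xDF = 11011111 → 2-byte char #8 = DF 84.
Offset 26: leading byte 0xF1 = 11110001 → 4-byte char #9 = F1 A5 81 8E.
Offset 30: leading byte 0xF3 = 11110011 → 4-byte char #10 = F3 80 A4 8A.
Leading byte 0xF3 = 11110011 matches 11110xxx → 4-byte sequence.
Byte 1: 0xF3 = 11110011, payload 011 (3 bits).
Byte 2: 0x80 = 10000000 (10xxxxxx ✓), payload 000000.
Byte 3: 0xA4 = 10100100 (10xxxxxx ✓), payload 100100.
Byte 4: 0x8A = 10001010 (10xxxxxx ✓), payload 001010.
Concatenate: 011000000100100001010 = 0xC090A (21 bits → U+C090A).

U+C090A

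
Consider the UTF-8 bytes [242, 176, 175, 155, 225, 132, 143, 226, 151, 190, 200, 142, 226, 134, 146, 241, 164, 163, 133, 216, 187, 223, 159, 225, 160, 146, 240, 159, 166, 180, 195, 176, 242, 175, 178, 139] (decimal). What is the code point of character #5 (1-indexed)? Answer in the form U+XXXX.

Offset 0: leading byte 0xF2 = 11110010 → 4-byte char #1 = F2 B0 AF 9B.
Offset 4: leading byte 0xE1 = 11100001 → 3-byte char #2 = E1 84 8F.
Offset 7: leading byte 0xE2 = 11100010 → 3-byte char #3 = E2 97 BE.
Offset 10: leading byte 0xC8 = 11001000 → 2-byte char #4 = C8 8E.
Offset 12: leading byte 0xE2 = 11100010 → 3-byte char #5 = E2 86 92.
Leading byte 0xE2 = 11100010 matches 1110xxxx → 3-byte sequence.
Byte 1: 0xE2 = 11100010, payload 0010 (4 bits).
Byte 2: 0x86 = 10000110 (10xxxxxx ✓), payload 000110.
Byte 3: 0x92 = 10010010 (10xxxxxx ✓), payload 010010.
Concatenate: 0010000110010010 = 0x2192 (16 bits → U+2192).

U+2192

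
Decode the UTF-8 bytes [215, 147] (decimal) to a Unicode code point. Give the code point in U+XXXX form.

Leading byte 0xD7 = 11010111 matches 110xxxxx → 2-byte sequence.
Byte 1: 0xD7 = 11010111, payload 10111 (5 bits).
Byte 2: 0x93 = 10010011 (10xxxxxx ✓), payload 010011.
Concatenate: 10111010011 = 0x5D3 (11 bits → U+05D3).

U+05D3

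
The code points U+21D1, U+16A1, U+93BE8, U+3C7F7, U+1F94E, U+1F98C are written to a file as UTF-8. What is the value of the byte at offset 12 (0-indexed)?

0x9F

U+21D1 → 3-byte form E2 87 91 at offsets 0–2.
U+16A1 → 3-byte form E1 9A A1 at offsets 3–5.
U+93BE8 → 4-byte form F2 93 AF A8 at offsets 6–9.
U+3C7F7 → 4-byte form F0 BC 9F B7 at offsets 10–13.
Offset 12 falls in char 4's range; it's byte 3 of F0 BC 9F B7 = 0x9F.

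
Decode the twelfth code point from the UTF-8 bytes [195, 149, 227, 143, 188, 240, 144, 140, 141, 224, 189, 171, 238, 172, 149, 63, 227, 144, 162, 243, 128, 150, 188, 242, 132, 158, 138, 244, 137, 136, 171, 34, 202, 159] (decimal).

U+029F

Offset 0: leading byte 0xC3 = 11000011 → 2-byte char #1 = C3 95.
Offset 2: leading byte 0xE3 = 11100011 → 3-byte char #2 = E3 8F BC.
Offset 5: leading byte 0xF0 = 11110000 → 4-byte char #3 = F0 90 8C 8D.
Offset 9: leading byte 0xE0 = 11100000 → 3-byte char #4 = E0 BD AB.
Offset 12: leading byte 0xEE = 11101110 → 3-byte char #5 = EE AC 95.
Offset 15: leading byte 0x3F = 00111111 → 1-byte char #6 = 3F.
Offset 16: leading byte 0xE3 = 11100011 → 3-byte char #7 = E3 90 A2.
Offset 19: leading byte 0xF3 = 11110011 → 4-byte char #8 = F3 80 96 BC.
Offset 23: leading byte 0xF2 = 11110010 → 4-byte char #9 = F2 84 9E 8A.
Offset 27: leading byte 0xF4 = 11110100 → 4-byte char #10 = F4 89 88 AB.
Offset 31: leading byte 0x22 = 00100010 → 1-byte char #11 = 22.
Offset 32: leading byte 0xCA = 11001010 → 2-byte char #12 = CA 9F.
Leading byte 0xCA = 11001010 matches 110xxxxx → 2-byte sequence.
Byte 1: 0xCA = 11001010, payload 01010 (5 bits).
Byte 2: 0x9F = 10011111 (10xxxxxx ✓), payload 011111.
Concatenate: 01010011111 = 0x29F (11 bits → U+029F).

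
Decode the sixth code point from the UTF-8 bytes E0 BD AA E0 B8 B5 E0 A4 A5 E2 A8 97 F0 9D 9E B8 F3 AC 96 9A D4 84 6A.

U+EC59A

Offset 0: leading byte 0xE0 = 11100000 → 3-byte char #1 = E0 BD AA.
Offset 3: leading byte 0xE0 = 11100000 → 3-byte char #2 = E0 B8 B5.
Offset 6: leading byte 0xE0 = 11100000 → 3-byte char #3 = E0 A4 A5.
Offset 9: leading byte 0xE2 = 11100010 → 3-byte char #4 = E2 A8 97.
Offset 12: leading byte 0xF0 = 11110000 → 4-byte char #5 = F0 9D 9E B8.
Offset 16: leading byte 0xF3 = 11110011 → 4-byte char #6 = F3 AC 96 9A.
Leading byte 0xF3 = 11110011 matches 11110xxx → 4-byte sequence.
Byte 1: 0xF3 = 11110011, payload 011 (3 bits).
Byte 2: 0xAC = 10101100 (10xxxxxx ✓), payload 101100.
Byte 3: 0x96 = 10010110 (10xxxxxx ✓), payload 010110.
Byte 4: 0x9A = 10011010 (10xxxxxx ✓), payload 011010.
Concatenate: 011101100010110011010 = 0xEC59A (21 bits → U+EC59A).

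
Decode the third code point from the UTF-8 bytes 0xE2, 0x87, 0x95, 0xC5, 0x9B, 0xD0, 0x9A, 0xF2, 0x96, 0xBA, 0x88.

Offset 0: leading byte 0xE2 = 11100010 → 3-byte char #1 = E2 87 95.
Offset 3: leading byte 0xC5 = 11000101 → 2-byte char #2 = C5 9B.
Offset 5: leading byte 0xD0 = 11010000 → 2-byte char #3 = D0 9A.
Leading byte 0xD0 = 11010000 matches 110xxxxx → 2-byte sequence.
Byte 1: 0xD0 = 11010000, payload 10000 (5 bits).
Byte 2: 0x9A = 10011010 (10xxxxxx ✓), payload 011010.
Concatenate: 10000011010 = 0x41A (11 bits → U+041A).

U+041A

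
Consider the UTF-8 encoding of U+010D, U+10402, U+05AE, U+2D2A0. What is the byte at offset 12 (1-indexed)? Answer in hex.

1-indexed offset 12 is 0-indexed offset 11.
U+010D → 2-byte form C4 8D at offsets 0–1.
U+10402 → 4-byte form F0 90 90 82 at offsets 2–5.
U+05AE → 2-byte form D6 AE at offsets 6–7.
U+2D2A0 → 4-byte form F0 AD 8A A0 at offsets 8–11.
Offset 11 falls in char 4's range; it's byte 4 of F0 AD 8A A0 = 0xA0.

0xA0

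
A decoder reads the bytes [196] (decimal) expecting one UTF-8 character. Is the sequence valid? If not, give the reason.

Leading byte 0xC4 = 11000100 → 2-byte form, but only 1 byte is present.

invalid (sequence truncated)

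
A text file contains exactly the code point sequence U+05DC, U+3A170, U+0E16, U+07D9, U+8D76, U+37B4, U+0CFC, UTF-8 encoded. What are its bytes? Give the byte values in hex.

D7 9C F0 BA 85 B0 E0 B8 96 DF 99 E8 B5 B6 E3 9E B4 E0 B3 BC

U+05DC: 2-byte form → D7 9C.
U+3A170: 4-byte form → F0 BA 85 B0.
U+0E16: 3-byte form → E0 B8 96.
U+07D9: 2-byte form → DF 99.
U+8D76: 3-byte form → E8 B5 B6.
U+37B4: 3-byte form → E3 9E B4.
U+0CFC: 3-byte form → E0 B3 BC.
Concatenated (20 bytes): D7 9C F0 BA 85 B0 E0 B8 96 DF 99 E8 B5 B6 E3 9E B4 E0 B3 BC.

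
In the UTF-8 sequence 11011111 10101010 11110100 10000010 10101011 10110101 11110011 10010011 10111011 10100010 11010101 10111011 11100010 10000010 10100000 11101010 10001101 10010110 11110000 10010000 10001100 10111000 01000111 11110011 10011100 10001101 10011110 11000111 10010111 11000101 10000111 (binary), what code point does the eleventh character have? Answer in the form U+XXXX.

U+0147

Offset 0: leading byte 0xDF = 11011111 → 2-byte char #1 = DF AA.
Offset 2: leading byte 0xF4 = 11110100 → 4-byte char #2 = F4 82 AB B5.
Offset 6: leading byte 0xF3 = 11110011 → 4-byte char #3 = F3 93 BB A2.
Offset 10: leading byte 0xD5 = 11010101 → 2-byte char #4 = D5 BB.
Offset 12: leading byte 0xE2 = 11100010 → 3-byte char #5 = E2 82 A0.
Offset 15: leading byte 0xEA = 11101010 → 3-byte char #6 = EA 8D 96.
Offset 18: leading byte 0xF0 = 11110000 → 4-byte char #7 = F0 90 8C B8.
Offset 22: leading byte 0x47 = 01000111 → 1-byte char #8 = 47.
Offset 23: leading byte 0xF3 = 11110011 → 4-byte char #9 = F3 9C 8D 9E.
Offset 27: leading byte 0xC7 = 11000111 → 2-byte char #10 = C7 97.
Offset 29: leading byte 0xC5 = 11000101 → 2-byte char #11 = C5 87.
Leading byte 0xC5 = 11000101 matches 110xxxxx → 2-byte sequence.
Byte 1: 0xC5 = 11000101, payload 00101 (5 bits).
Byte 2: 0x87 = 10000111 (10xxxxxx ✓), payload 000111.
Concatenate: 00101000111 = 0x147 (11 bits → U+0147).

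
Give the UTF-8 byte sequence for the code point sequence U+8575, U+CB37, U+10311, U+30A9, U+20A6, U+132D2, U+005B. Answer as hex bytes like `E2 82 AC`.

E8 95 B5 EC AC B7 F0 90 8C 91 E3 82 A9 E2 82 A6 F0 93 8B 92 5B

U+8575: 3-byte form → E8 95 B5.
U+CB37: 3-byte form → EC AC B7.
U+10311: 4-byte form → F0 90 8C 91.
U+30A9: 3-byte form → E3 82 A9.
U+20A6: 3-byte form → E2 82 A6.
U+132D2: 4-byte form → F0 93 8B 92.
U+005B: 1-byte form → 5B.
Concatenated (21 bytes): E8 95 B5 EC AC B7 F0 90 8C 91 E3 82 A9 E2 82 A6 F0 93 8B 92 5B.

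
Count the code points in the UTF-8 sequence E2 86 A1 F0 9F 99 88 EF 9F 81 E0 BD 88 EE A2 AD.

5

Byte at offset 0: 0xE2 = 11100010 → 3-byte char (#1). Advance 3.
Byte at offset 3: 0xF0 = 11110000 → 4-byte char (#2). Advance 4.
Byte at offset 7: 0xEF = 11101111 → 3-byte char (#3). Advance 3.
Byte at offset 10: 0xE0 = 11100000 → 3-byte char (#4). Advance 3.
Byte at offset 13: 0xEE = 11101110 → 3-byte char (#5). Advance 3.
Reached end at offset 16 after 5 code points.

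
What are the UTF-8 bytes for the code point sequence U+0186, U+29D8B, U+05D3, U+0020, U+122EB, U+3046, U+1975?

U+0186: 2-byte form → C6 86.
U+29D8B: 4-byte form → F0 A9 B6 8B.
U+05D3: 2-byte form → D7 93.
U+0020: 1-byte form → 20.
U+122EB: 4-byte form → F0 92 8B AB.
U+3046: 3-byte form → E3 81 86.
U+1975: 3-byte form → E1 A5 B5.
Concatenated (19 bytes): C6 86 F0 A9 B6 8B D7 93 20 F0 92 8B AB E3 81 86 E1 A5 B5.

C6 86 F0 A9 B6 8B D7 93 20 F0 92 8B AB E3 81 86 E1 A5 B5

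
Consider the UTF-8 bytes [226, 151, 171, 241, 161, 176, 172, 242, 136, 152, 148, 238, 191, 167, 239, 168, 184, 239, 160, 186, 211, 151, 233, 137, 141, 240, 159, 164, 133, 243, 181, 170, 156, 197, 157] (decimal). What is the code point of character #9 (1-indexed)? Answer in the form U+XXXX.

U+1F905

Offset 0: leading byte 0xE2 = 11100010 → 3-byte char #1 = E2 97 AB.
Offset 3: leading byte 0xF1 = 11110001 → 4-byte char #2 = F1 A1 B0 AC.
Offset 7: leading byte 0xF2 = 11110010 → 4-byte char #3 = F2 88 98 94.
Offset 11: leading byte 0xEE = 11101110 → 3-byte char #4 = EE BF A7.
Offset 14: leading byte 0xEF = 11101111 → 3-byte char #5 = EF A8 B8.
Offset 17: leading byte 0xEF = 11101111 → 3-byte char #6 = EF A0 BA.
Offset 20: leading byte 0xD3 = 11010011 → 2-byte char #7 = D3 97.
Offset 22: leading byte 0xE9 = 11101001 → 3-byte char #8 = E9 89 8D.
Offset 25: leading byte 0xF0 = 11110000 → 4-byte char #9 = F0 9F A4 85.
Leading byte 0xF0 = 11110000 matches 11110xxx → 4-byte sequence.
Byte 1: 0xF0 = 11110000, payload 000 (3 bits).
Byte 2: 0x9F = 10011111 (10xxxxxx ✓), payload 011111.
Byte 3: 0xA4 = 10100100 (10xxxxxx ✓), payload 100100.
Byte 4: 0x85 = 10000101 (10xxxxxx ✓), payload 000101.
Concatenate: 000011111100100000101 = 0x1F905 (21 bits → U+1F905).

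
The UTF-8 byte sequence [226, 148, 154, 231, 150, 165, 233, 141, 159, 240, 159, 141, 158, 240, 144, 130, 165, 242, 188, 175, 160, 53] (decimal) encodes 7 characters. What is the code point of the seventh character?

U+0035

Offset 0: leading byte 0xE2 = 11100010 → 3-byte char #1 = E2 94 9A.
Offset 3: leading byte 0xE7 = 11100111 → 3-byte char #2 = E7 96 A5.
Offset 6: leading byte 0xE9 = 11101001 → 3-byte char #3 = E9 8D 9F.
Offset 9: leading byte 0xF0 = 11110000 → 4-byte char #4 = F0 9F 8D 9E.
Offset 13: leading byte 0xF0 = 11110000 → 4-byte char #5 = F0 90 82 A5.
Offset 17: leading byte 0xF2 = 11110010 → 4-byte char #6 = F2 BC AF A0.
Offset 21: leading byte 0x35 = 00110101 → 1-byte char #7 = 35.
Leading byte 0x35 = 00110101 matches 0xxxxxxx → 1-byte sequence.
Byte 1: 0x35 = 00110101, payload 0110101 (7 bits).
Concatenate: 0110101 = 0x35 (7 bits → U+0035).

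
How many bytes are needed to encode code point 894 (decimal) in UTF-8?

U+037E = 0x37E. UTF-8 uses 1 byte below 0x80, 2 below 0x800, 3 below 0x10000, 4 up to 0x10FFFF. 0x37E is in U+0080–U+07FF → 2 bytes.

2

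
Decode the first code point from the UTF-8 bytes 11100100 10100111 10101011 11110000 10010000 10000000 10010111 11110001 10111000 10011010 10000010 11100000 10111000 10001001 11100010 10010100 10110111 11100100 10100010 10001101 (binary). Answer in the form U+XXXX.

Offset 0: leading byte 0xE4 = 11100100 → 3-byte char #1 = E4 A7 AB.
Leading byte 0xE4 = 11100100 matches 1110xxxx → 3-byte sequence.
Byte 1: 0xE4 = 11100100, payload 0100 (4 bits).
Byte 2: 0xA7 = 10100111 (10xxxxxx ✓), payload 100111.
Byte 3: 0xAB = 10101011 (10xxxxxx ✓), payload 101011.
Concatenate: 0100100111101011 = 0x49EB (16 bits → U+49EB).

U+49EB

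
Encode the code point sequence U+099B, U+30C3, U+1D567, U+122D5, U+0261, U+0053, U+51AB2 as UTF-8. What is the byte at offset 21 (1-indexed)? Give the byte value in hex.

1-indexed offset 21 is 0-indexed offset 20.
U+099B → 3-byte form E0 A6 9B at offsets 0–2.
U+30C3 → 3-byte form E3 83 83 at offsets 3–5.
U+1D567 → 4-byte form F0 9D 95 A7 at offsets 6–9.
U+122D5 → 4-byte form F0 92 8B 95 at offsets 10–13.
U+0261 → 2-byte form C9 A1 at offsets 14–15.
U+0053 → 1-byte form 53 at offsets 16–16.
U+51AB2 → 4-byte form F1 91 AA B2 at offsets 17–20.
Offset 20 falls in char 7's range; it's byte 4 of F1 91 AA B2 = 0xB2.

0xB2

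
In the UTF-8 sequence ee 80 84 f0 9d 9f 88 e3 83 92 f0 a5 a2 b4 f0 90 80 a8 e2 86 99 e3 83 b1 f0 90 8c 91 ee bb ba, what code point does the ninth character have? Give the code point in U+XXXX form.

Offset 0: leading byte 0xEE = 11101110 → 3-byte char #1 = EE 80 84.
Offset 3: leading byte 0xF0 = 11110000 → 4-byte char #2 = F0 9D 9F 88.
Offset 7: leading byte 0xE3 = 11100011 → 3-byte char #3 = E3 83 92.
Offset 10: leading byte 0xF0 = 11110000 → 4-byte char #4 = F0 A5 A2 B4.
Offset 14: leading byte 0xF0 = 11110000 → 4-byte char #5 = F0 90 80 A8.
Offset 18: leading byte 0xE2 = 11100010 → 3-byte char #6 = E2 86 99.
Offset 21: leading byte 0xE3 = 11100011 → 3-byte char #7 = E3 83 B1.
Offset 24: leading byte 0xF0 = 11110000 → 4-byte char #8 = F0 90 8C 91.
Offset 28: leading byte 0xEE = 11101110 → 3-byte char #9 = EE BB BA.
Leading byte 0xEE = 11101110 matches 1110xxxx → 3-byte sequence.
Byte 1: 0xEE = 11101110, payload 1110 (4 bits).
Byte 2: 0xBB = 10111011 (10xxxxxx ✓), payload 111011.
Byte 3: 0xBA = 10111010 (10xxxxxx ✓), payload 111010.
Concatenate: 1110111011111010 = 0xEEFA (16 bits → U+EEFA).

U+EEFA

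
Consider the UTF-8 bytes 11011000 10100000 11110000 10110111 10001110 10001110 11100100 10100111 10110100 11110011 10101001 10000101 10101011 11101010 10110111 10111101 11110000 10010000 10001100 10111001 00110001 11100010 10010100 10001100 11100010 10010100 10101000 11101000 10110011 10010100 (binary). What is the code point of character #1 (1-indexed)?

U+0620

Offset 0: leading byte 0xD8 = 11011000 → 2-byte char #1 = D8 A0.
Leading byte 0xD8 = 11011000 matches 110xxxxx → 2-byte sequence.
Byte 1: 0xD8 = 11011000, payload 11000 (5 bits).
Byte 2: 0xA0 = 10100000 (10xxxxxx ✓), payload 100000.
Concatenate: 11000100000 = 0x620 (11 bits → U+0620).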